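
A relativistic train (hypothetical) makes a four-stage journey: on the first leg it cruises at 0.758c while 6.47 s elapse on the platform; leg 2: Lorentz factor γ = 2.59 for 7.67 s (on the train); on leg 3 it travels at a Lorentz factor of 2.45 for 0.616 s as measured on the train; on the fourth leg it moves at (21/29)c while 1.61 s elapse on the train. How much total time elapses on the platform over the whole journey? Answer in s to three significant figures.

Δt = 30.2 s

Leg 1: 6.47 s is already measured on the platform.
Leg 2: γ = 2.59; Δt_2 = 2.590 × 7.67 = 19.87 s.
Leg 3: γ = 2.45; Δt_3 = 2.450 × 0.616 = 1.509 s.
Leg 4: γ = 1/√(1 − (21/29)²) = 29/20 = 1.450; Δt_4 = 1.450 × 1.61 = 2.335 s.
Total: 6.470 + 19.87 + 1.509 + 2.335 s.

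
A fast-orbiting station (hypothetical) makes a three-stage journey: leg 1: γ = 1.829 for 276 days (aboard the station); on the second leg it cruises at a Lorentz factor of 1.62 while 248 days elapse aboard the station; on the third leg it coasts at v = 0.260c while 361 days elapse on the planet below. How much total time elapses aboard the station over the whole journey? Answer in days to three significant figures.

Leg 1: 276 days is already measured aboard the station.
Leg 2: 248 days is already measured aboard the station.
Leg 3: γ = 1/√(1 − 0.260²) = 1/√0.9324 = 1.036; τ_3 = 361/1.036 = 348.6 days.
Total: 276.0 + 248.0 + 348.6 days.

τ = 873 days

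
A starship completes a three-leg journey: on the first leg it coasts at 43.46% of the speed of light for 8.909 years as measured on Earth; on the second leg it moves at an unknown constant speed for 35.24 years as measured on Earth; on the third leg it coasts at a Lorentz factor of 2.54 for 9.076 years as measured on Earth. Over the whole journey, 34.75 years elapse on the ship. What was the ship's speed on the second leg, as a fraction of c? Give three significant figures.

β = 0.754

Leg 1: β = 0.4346; γ = 1/√(1 − 0.4346²) = 1/√0.8111 = 1.110; τ_1 = 8.909/1.110 = 8.024 years.
Leg 2: speed unknown; τ_2 = 35.24/γ_2.
Leg 3: γ = 2.54; τ_3 = 9.076/2.540 = 3.573 years.
Total proper time: 8.024 + τ_2 + 3.573 = 34.75, so τ_2 = 34.75 − 11.60 = 23.15 years.
γ_2 = 35.24/23.15 = 1.522; β = √(1 − 1/γ²) = √0.5683.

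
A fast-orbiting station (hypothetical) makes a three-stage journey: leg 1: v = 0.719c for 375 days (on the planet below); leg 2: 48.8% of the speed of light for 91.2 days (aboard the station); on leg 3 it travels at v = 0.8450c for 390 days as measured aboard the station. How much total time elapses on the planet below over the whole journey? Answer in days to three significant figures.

Δt = 1210 days

Leg 1: 375 days is already measured on the planet below.
Leg 2: β = 0.488; γ = 1/√(1 − 0.488²) = 1/√0.7619 = 1.146; Δt_2 = 1.146 × 91.2 = 104.5 days.
Leg 3: γ = 1/√(1 − 0.8450²) = 1/√0.2860 = 1.870; Δt_3 = 1.870 × 390 = 729.3 days.
Total: 375.0 + 104.5 + 729.3 days.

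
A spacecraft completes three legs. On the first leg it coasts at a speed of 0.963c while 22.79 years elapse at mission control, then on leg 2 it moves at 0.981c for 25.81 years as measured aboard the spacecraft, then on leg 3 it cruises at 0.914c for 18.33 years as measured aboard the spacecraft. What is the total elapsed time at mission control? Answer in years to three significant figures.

Δt = 201 years

Leg 1: 22.79 years is already measured at mission control.
Leg 2: γ = 1/√(1 − 0.981²) = 1/√0.03764 = 5.154; Δt_2 = 5.154 × 25.81 = 133.0 years.
Leg 3: γ = 1/√(1 − 0.914²) = 1/√0.1646 = 2.465; Δt_3 = 2.465 × 18.33 = 45.18 years.
Total: 22.79 + 133.0 + 45.18 years.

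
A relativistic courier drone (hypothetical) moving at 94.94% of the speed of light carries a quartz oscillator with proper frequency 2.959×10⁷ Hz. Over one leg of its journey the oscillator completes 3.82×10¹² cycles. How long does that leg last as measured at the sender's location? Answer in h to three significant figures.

Δt = 114 h

β = 0.9494; γ = 1/√(1 − 0.9494²) = 1/√0.09864 = 3.184
Proper time for N cycles: τ = N/f = 3.82×10¹²/(2.959×10⁷) = 1.291×10⁵ s = 35.86 h.
Lab-frame duration Δt = γτ = 3.184 × 35.86 = 114.2 h.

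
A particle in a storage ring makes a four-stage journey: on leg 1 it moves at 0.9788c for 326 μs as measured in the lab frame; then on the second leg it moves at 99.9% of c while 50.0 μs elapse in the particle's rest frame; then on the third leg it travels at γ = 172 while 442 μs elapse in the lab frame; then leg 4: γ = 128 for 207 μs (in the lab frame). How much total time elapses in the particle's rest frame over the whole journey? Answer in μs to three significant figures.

Leg 1: γ = 1/√(1 − 0.9788²) = 1/√0.04195 = 4.882; τ_1 = 326/4.882 = 66.77 μs.
Leg 2: 50.0 μs is already measured in the particle's rest frame.
Leg 3: γ = 172; τ_3 = 442/172.0 = 2.570 μs.
Leg 4: γ = 128; τ_4 = 207/128.0 = 1.617 μs.
Total: 66.77 + 50.00 + 2.570 + 1.617 μs.

τ = 121 μs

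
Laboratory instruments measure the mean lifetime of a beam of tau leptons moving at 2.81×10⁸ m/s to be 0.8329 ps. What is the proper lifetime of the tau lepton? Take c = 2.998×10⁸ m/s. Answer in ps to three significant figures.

β = 2.81×10⁸/2.998×10⁸ = 0.9373; γ = 1/√(1 − 0.9373²) = 2.869
The lab-frame lifetime is the dilated interval; the proper lifetime is τ₀ = Δt/γ = 0.8329/2.869 ps.

τ₀ = 0.290 ps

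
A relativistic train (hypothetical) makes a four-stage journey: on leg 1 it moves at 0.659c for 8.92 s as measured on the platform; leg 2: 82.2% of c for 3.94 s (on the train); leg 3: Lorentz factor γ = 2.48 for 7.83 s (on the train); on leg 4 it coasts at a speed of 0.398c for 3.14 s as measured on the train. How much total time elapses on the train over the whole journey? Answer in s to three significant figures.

τ = 21.6 s

Leg 1: γ = 1/√(1 − 0.659²) = 1/√0.5657 = 1.330; τ_1 = 8.92/1.330 = 6.709 s.
Leg 2: 3.94 s is already measured on the train.
Leg 3: 7.83 s is already measured on the train.
Leg 4: 3.14 s is already measured on the train.
Total: 6.709 + 3.940 + 7.830 + 3.140 s.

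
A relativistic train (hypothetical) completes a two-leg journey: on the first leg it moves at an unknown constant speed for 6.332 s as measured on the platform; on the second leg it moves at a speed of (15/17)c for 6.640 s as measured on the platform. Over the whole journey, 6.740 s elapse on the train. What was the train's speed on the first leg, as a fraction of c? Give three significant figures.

β = 0.821

Leg 1: speed unknown; τ_1 = 6.332/γ_1.
Leg 2: γ = 1/√(1 − (15/17)²) = 17/8 = 2.125; τ_2 = 6.640/2.125 = 3.125 s.
Total proper time: τ_1 + 3.125 = 6.740, so τ_1 = 6.740 − 3.125 = 3.615 s.
γ_1 = 6.332/3.615 = 1.751; β = √(1 − 1/γ²) = √0.6740.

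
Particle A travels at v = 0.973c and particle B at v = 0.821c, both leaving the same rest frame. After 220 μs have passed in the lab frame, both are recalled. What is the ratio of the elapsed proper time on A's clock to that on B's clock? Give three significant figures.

τ_A/τ_B = 0.404

A: γ = 1/√(1 − 0.973²) = 1/√0.05327 = 4.333. B: γ = 1/√(1 − 0.821²) = 1/√0.3260 = 1.752.
τ_A/τ_B = γ_B/γ_A = 1.752/4.333 = 0.4043, so τ_A/τ_B = 0.4043.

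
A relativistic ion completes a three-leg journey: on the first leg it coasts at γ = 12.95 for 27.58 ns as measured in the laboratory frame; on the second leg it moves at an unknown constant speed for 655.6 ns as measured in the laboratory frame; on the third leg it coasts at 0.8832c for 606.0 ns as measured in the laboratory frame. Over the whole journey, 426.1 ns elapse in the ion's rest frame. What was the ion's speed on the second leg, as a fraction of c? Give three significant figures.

β = 0.977

Leg 1: γ = 12.95; τ_1 = 27.58/12.95 = 2.130 ns.
Leg 2: speed unknown; τ_2 = 655.6/γ_2.
Leg 3: γ = 1/√(1 − 0.8832²) = 1/√0.2200 = 2.132; τ_3 = 606.0/2.132 = 284.2 ns.
Total proper time: 2.130 + τ_2 + 284.2 = 426.1, so τ_2 = 426.1 − 286.3 = 139.8 ns.
γ_2 = 655.6/139.8 = 4.691; β = √(1 − 1/γ²) = √0.9546.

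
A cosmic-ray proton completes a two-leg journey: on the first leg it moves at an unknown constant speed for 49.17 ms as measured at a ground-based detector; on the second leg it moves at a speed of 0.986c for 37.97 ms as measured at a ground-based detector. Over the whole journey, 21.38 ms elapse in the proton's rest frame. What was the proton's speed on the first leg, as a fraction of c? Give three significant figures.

Leg 1: speed unknown; τ_1 = 49.17/γ_1.
Leg 2: γ = 1/√(1 − 0.986²) = 1/√0.02780 = 5.997; τ_2 = 37.97/5.997 = 6.331 ms.
Total proper time: τ_1 + 6.331 = 21.38, so τ_1 = 21.38 − 6.331 = 15.05 ms.
γ_1 = 49.17/15.05 = 3.267; β = √(1 − 1/γ²) = √0.9063.

β = 0.952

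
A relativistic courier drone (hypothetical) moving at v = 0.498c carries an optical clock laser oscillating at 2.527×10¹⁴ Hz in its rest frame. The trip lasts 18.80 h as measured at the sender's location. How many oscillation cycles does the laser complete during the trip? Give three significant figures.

γ = 1/√(1 − 0.498²) = 1/√0.7520 = 1.153
The oscillator's own cycle count is N = f × τ where τ is the proper time aboard the drone. τ = Δt/γ = 18.80/1.153 = 16.30 h = 5.869×10⁴ s.
N = 2.527×10¹⁴ × 5.869×10⁴ = 1.483×10¹⁹.

N = 1.48×10¹⁹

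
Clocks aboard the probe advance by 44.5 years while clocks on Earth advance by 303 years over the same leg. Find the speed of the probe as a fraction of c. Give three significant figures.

The proper time is measured aboard the probe (both events occur at the probe's location); Δt is measured on Earth. γ = Δt/τ = 303/44.5 = 6.809.
β = √(1 − 1/γ²) = √(1 − 0.02157) = √0.9784

v = 0.989c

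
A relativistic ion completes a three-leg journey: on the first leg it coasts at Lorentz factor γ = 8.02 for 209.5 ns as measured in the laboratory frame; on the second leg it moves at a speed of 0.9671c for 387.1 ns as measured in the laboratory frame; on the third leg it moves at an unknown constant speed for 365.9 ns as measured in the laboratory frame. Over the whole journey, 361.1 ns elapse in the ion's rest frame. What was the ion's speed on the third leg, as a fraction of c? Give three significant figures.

Leg 1: γ = 8.02; τ_1 = 209.5/8.020 = 26.12 ns.
Leg 2: γ = 1/√(1 − 0.9671²) = 1/√0.06472 = 3.931; τ_2 = 387.1/3.931 = 98.48 ns.
Leg 3: speed unknown; τ_3 = 365.9/γ_3.
Total proper time: 26.12 + 98.48 + τ_3 = 361.1, so τ_3 = 361.1 − 124.6 = 236.5 ns.
γ_3 = 365.9/236.5 = 1.547; β = √(1 − 1/γ²) = √0.5822.

β = 0.763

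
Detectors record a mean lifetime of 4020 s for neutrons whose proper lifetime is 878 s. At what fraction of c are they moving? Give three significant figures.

v = 0.976c

γ = Δt/τ₀ = 4020/878 = 4.579
β = √(1 − 1/γ²) = √(1 − 0.04770) = √0.9523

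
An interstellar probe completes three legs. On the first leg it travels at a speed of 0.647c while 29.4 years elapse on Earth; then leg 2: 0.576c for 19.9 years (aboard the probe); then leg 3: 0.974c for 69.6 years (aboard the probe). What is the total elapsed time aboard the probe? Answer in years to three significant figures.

Leg 1: γ = 1/√(1 − 0.647²) = 1/√0.5814 = 1.311; τ_1 = 29.4/1.311 = 22.42 years.
Leg 2: 19.9 years is already measured aboard the probe.
Leg 3: 69.6 years is already measured aboard the probe.
Total: 22.42 + 19.90 + 69.60 years.

τ = 112 years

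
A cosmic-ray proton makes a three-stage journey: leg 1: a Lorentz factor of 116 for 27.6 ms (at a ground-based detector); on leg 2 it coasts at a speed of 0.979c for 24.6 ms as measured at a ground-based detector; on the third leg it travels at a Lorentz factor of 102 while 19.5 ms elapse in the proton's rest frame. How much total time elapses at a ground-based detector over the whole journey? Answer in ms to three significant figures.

Leg 1: 27.6 ms is already measured at a ground-based detector.
Leg 2: 24.6 ms is already measured at a ground-based detector.
Leg 3: γ = 102; Δt_3 = 102.0 × 19.5 = 1989 ms.
Total: 27.60 + 24.60 + 1989 ms.

Δt = 2040 ms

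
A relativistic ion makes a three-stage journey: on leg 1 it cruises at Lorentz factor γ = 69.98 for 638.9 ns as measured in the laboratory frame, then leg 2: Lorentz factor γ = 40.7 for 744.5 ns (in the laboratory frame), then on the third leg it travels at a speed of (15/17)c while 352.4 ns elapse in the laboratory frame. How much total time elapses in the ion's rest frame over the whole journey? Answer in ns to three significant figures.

Leg 1: γ = 69.98; τ_1 = 638.9/69.98 = 9.130 ns.
Leg 2: γ = 40.7; τ_2 = 744.5/40.70 = 18.29 ns.
Leg 3: γ = 1/√(1 − (15/17)²) = 17/8 = 2.125; τ_3 = 352.4/2.125 = 165.8 ns.
Total: 9.130 + 18.29 + 165.8 ns.

τ = 193 ns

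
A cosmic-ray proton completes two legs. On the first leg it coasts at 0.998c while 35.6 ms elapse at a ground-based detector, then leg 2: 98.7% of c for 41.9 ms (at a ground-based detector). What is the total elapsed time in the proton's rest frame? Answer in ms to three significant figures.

Leg 1: γ = 1/√(1 − 0.998²) = 1/√0.003996 = 15.82; τ_1 = 35.6/15.82 = 2.250 ms.
Leg 2: β = 0.987; γ = 1/√(1 − 0.987²) = 1/√0.02583 = 6.222; τ_2 = 41.9/6.222 = 6.734 ms.
Total: 2.250 + 6.734 ms.

τ = 8.98 ms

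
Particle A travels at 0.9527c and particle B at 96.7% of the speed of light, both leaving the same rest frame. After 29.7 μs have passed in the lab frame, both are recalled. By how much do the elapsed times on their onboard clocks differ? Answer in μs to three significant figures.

|τ_A − τ_B| = 1.46 μs

A: γ = 1/√(1 − 0.9527²) = 1/√0.09236 = 3.290; τ_A = 29.7/3.290 = 9.026 μs.
B: β = 0.967; γ = 1/√(1 − 0.967²) = 1/√0.06491 = 3.925; τ_B = 29.7/3.925 = 7.567 μs.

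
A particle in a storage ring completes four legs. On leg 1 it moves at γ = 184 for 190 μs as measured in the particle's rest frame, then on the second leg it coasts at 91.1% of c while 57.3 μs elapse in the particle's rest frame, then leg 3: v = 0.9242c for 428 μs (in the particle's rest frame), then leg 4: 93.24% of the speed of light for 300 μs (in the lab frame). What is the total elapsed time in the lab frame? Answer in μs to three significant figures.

Leg 1: γ = 184; Δt_1 = 184.0 × 190 = 3.496×10⁴ μs.
Leg 2: β = 0.911; γ = 1/√(1 − 0.911²) = 1/√0.1701 = 2.425; Δt_2 = 2.425 × 57.3 = 138.9 μs.
Leg 3: γ = 1/√(1 − 0.9242²) = 1/√0.1459 = 2.618; Δt_3 = 2.618 × 428 = 1121 μs.
Leg 4: 300 μs is already measured in the lab frame.
Total: 3.496×10⁴ + 138.9 + 1121 + 300.0 μs.

Δt = 3.65×10⁴ μs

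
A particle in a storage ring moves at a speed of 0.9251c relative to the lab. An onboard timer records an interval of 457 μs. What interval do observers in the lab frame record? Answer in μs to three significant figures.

Δt = 1200 μs

γ = 1/√(1 − 0.9251²) = 1/√0.1442 = 2.633
The interval measured in the particle's rest frame is the proper time (both events occur at the same place in that frame); the lab-frame interval is Δt = γτ = 2.633 × 457 μs.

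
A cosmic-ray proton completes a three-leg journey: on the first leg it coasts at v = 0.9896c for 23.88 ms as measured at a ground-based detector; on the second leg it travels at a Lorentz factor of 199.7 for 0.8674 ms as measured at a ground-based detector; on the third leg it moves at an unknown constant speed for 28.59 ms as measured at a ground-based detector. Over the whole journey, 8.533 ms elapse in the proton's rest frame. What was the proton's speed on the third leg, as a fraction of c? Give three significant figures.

β = 0.984

Leg 1: γ = 1/√(1 − 0.9896²) = 1/√0.02069 = 6.952; τ_1 = 23.88/6.952 = 3.435 ms.
Leg 2: γ = 199.7; τ_2 = 0.8674/199.7 = 0.004344 ms.
Leg 3: speed unknown; τ_3 = 28.59/γ_3.
Total proper time: 3.435 + 0.004344 + τ_3 = 8.533, so τ_3 = 8.533 − 3.439 = 5.094 ms.
γ_3 = 28.59/5.094 = 5.613; β = √(1 − 1/γ²) = √0.9683.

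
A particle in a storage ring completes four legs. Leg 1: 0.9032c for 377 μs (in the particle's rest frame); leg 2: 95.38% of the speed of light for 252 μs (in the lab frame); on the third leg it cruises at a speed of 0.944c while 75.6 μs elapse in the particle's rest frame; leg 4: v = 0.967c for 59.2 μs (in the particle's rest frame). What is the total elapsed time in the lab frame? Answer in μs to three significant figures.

Leg 1: γ = 1/√(1 − 0.9032²) = 1/√0.1842 = 2.330; Δt_1 = 2.330 × 377 = 878.3 μs.
Leg 2: 252 μs is already measured in the lab frame.
Leg 3: γ = 1/√(1 − 0.944²) = 1/√0.1089 = 3.031; Δt_3 = 3.031 × 75.6 = 229.1 μs.
Leg 4: γ = 1/√(1 − 0.967²) = 1/√0.06491 = 3.925; Δt_4 = 3.925 × 59.2 = 232.4 μs.
Total: 878.3 + 252.0 + 229.1 + 232.4 μs.

Δt = 1590 μs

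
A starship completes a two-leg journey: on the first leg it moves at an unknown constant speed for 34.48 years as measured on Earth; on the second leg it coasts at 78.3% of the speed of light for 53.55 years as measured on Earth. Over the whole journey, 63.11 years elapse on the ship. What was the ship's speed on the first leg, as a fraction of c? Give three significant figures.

Leg 1: speed unknown; τ_1 = 34.48/γ_1.
Leg 2: β = 0.783; γ = 1/√(1 − 0.783²) = 1/√0.3869 = 1.608; τ_2 = 53.55/1.608 = 33.31 years.
Total proper time: τ_1 + 33.31 = 63.11, so τ_1 = 63.11 − 33.31 = 29.80 years.
γ_1 = 34.48/29.80 = 1.157; β = √(1 − 1/γ²) = √0.2530.

β = 0.503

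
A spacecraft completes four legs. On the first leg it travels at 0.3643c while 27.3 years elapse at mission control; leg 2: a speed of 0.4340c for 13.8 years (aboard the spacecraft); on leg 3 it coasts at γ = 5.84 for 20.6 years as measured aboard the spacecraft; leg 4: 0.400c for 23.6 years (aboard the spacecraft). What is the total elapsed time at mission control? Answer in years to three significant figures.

Leg 1: 27.3 years is already measured at mission control.
Leg 2: γ = 1/√(1 − 0.4340²) = 1/√0.8116 = 1.110; Δt_2 = 1.110 × 13.8 = 15.32 years.
Leg 3: γ = 5.84; Δt_3 = 5.840 × 20.6 = 120.3 years.
Leg 4: γ = 1/√(1 − 0.400²) = 1/√0.8400 = 1.091; Δt_4 = 1.091 × 23.6 = 25.75 years.
Total: 27.30 + 15.32 + 120.3 + 25.75 years.

Δt = 189 years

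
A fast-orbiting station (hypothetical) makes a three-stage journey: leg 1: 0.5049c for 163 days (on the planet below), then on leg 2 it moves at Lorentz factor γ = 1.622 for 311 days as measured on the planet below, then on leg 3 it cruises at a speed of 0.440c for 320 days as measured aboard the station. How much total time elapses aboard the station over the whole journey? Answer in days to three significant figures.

Leg 1: γ = 1/√(1 − 0.5049²) = 1/√0.7451 = 1.159; τ_1 = 163/1.159 = 140.7 days.
Leg 2: γ = 1.622; τ_2 = 311/1.622 = 191.7 days.
Leg 3: 320 days is already measured aboard the station.
Total: 140.7 + 191.7 + 320.0 days.

τ = 652 days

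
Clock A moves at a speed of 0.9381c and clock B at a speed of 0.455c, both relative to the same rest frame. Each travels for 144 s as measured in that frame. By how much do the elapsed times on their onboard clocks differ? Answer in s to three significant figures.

A: γ = 1/√(1 − 0.9381²) = 1/√0.1200 = 2.887; τ_A = 144/2.887 = 49.88 s.
B: γ = 1/√(1 − 0.455²) = 1/√0.7930 = 1.123; τ_B = 144/1.123 = 128.2 s.

|τ_A − τ_B| = 78.4 s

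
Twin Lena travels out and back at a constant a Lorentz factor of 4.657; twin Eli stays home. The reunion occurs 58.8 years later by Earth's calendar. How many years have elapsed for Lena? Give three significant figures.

τ = 12.6 years

γ = 4.657
Lena's clock measures proper time along the trip: τ = Δt/γ = 58.8/4.657 years.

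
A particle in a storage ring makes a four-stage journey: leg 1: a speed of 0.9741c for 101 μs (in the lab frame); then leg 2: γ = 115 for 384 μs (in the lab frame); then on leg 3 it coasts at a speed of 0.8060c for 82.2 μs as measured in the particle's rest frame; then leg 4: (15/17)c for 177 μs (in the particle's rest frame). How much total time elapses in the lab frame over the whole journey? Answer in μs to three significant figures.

Δt = 1000 μs

Leg 1: 101 μs is already measured in the lab frame.
Leg 2: 384 μs is already measured in the lab frame.
Leg 3: γ = 1/√(1 − 0.8060²) = 1/√0.3504 = 1.689; Δt_3 = 1.689 × 82.2 = 138.9 μs.
Leg 4: γ = 1/√(1 − (15/17)²) = 17/8 = 2.125; Δt_4 = 2.125 × 177 = 376.1 μs.
Total: 101.0 + 384.0 + 138.9 + 376.1 μs.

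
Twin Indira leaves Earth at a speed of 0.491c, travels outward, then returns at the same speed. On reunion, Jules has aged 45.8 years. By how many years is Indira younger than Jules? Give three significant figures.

Δt − τ = 5.90 years

γ = 1/√(1 − 0.491²) = 1/√0.7589 = 1.148
Indira's elapsed proper time: τ = 45.8/1.148 = 39.90 years.
Age gap = Δt − τ = 45.8 − 39.90 years.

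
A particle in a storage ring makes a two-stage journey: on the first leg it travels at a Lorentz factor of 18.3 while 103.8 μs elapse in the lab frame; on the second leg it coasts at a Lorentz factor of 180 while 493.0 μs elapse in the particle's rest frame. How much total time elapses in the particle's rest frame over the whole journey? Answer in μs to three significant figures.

Leg 1: γ = 18.3; τ_1 = 103.8/18.30 = 5.672 μs.
Leg 2: 493.0 μs is already measured in the particle's rest frame.
Total: 5.672 + 493.0 μs.

τ = 499 μs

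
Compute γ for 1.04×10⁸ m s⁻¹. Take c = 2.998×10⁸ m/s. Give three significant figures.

γ = 1.07

β = 1.04×10⁸/2.998×10⁸ = 0.3469; γ = 1/√(1 − 0.3469²) = 1.066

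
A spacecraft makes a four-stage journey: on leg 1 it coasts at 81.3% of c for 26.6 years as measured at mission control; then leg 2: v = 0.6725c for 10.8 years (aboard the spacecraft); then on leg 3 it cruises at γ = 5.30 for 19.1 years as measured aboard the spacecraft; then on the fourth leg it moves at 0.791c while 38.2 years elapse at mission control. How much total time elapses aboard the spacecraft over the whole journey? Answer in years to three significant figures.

Leg 1: β = 0.813; γ = 1/√(1 − 0.813²) = 1/√0.3390 = 1.717; τ_1 = 26.6/1.717 = 15.49 years.
Leg 2: 10.8 years is already measured aboard the spacecraft.
Leg 3: 19.1 years is already measured aboard the spacecraft.
Leg 4: γ = 1/√(1 − 0.791²) = 1/√0.3743 = 1.634; τ_4 = 38.2/1.634 = 23.37 years.
Total: 15.49 + 10.80 + 19.10 + 23.37 years.

τ = 68.8 years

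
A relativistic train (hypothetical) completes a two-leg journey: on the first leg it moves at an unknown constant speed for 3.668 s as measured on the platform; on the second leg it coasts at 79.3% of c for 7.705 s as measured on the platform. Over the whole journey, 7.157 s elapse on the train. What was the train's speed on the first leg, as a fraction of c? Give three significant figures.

β = 0.741

Leg 1: speed unknown; τ_1 = 3.668/γ_1.
Leg 2: β = 0.793; γ = 1/√(1 − 0.793²) = 1/√0.3712 = 1.641; τ_2 = 7.705/1.641 = 4.694 s.
Total proper time: τ_1 + 4.694 = 7.157, so τ_1 = 7.157 − 4.694 = 2.463 s.
γ_1 = 3.668/2.463 = 1.489; β = √(1 − 1/γ²) = √0.5491.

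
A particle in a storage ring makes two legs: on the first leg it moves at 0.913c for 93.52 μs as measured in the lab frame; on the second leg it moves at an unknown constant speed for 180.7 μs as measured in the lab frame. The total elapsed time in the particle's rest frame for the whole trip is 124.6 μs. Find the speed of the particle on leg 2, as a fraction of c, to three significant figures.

β = 0.878

Leg 1: γ = 1/√(1 − 0.913²) = 1/√0.1664 = 2.451; τ_1 = 93.52/2.451 = 38.15 μs.
Leg 2: speed unknown; τ_2 = 180.7/γ_2.
Total proper time: 38.15 + τ_2 = 124.6, so τ_2 = 124.6 − 38.15 = 86.45 μs.
γ_2 = 180.7/86.45 = 2.090; β = √(1 − 1/γ²) = √0.7711.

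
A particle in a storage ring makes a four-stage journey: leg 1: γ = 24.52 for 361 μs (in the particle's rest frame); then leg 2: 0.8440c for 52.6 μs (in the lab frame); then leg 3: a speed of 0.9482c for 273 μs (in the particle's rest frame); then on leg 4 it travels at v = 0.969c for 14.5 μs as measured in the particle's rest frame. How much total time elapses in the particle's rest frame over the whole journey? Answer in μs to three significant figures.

Leg 1: 361 μs is already measured in the particle's rest frame.
Leg 2: γ = 1/√(1 − 0.8440²) = 1/√0.2877 = 1.864; τ_2 = 52.6/1.864 = 28.21 μs.
Leg 3: 273 μs is already measured in the particle's rest frame.
Leg 4: 14.5 μs is already measured in the particle's rest frame.
Total: 361.0 + 28.21 + 273.0 + 14.50 μs.

τ = 677 μs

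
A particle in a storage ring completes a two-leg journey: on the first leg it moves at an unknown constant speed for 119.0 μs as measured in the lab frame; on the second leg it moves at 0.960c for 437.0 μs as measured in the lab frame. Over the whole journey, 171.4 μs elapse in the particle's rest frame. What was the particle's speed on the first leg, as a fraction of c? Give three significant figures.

Leg 1: speed unknown; τ_1 = 119.0/γ_1.
Leg 2: γ = 1/√(1 − 0.960²) = 25/7 ≈ 3.571; τ_2 = 437.0/3.571 = 122.4 μs.
Total proper time: τ_1 + 122.4 = 171.4, so τ_1 = 171.4 − 122.4 = 49.04 μs.
γ_1 = 119.0/49.04 = 2.427; β = √(1 − 1/γ²) = √0.8302.

β = 0.911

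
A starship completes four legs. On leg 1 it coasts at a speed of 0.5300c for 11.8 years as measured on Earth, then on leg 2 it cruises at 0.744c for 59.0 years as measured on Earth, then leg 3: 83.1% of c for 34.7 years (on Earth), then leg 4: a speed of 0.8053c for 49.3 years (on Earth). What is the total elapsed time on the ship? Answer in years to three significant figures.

τ = 98.0 years

Leg 1: γ = 1/√(1 − 0.5300²) = 1/√0.7191 = 1.179; τ_1 = 11.8/1.179 = 10.01 years.
Leg 2: γ = 1/√(1 − 0.744²) = 1/√0.4465 = 1.497; τ_2 = 59.0/1.497 = 39.42 years.
Leg 3: β = 0.831; γ = 1/√(1 − 0.831²) = 1/√0.3094 = 1.798; τ_3 = 34.7/1.798 = 19.30 years.
Leg 4: γ = 1/√(1 − 0.8053²) = 1/√0.3515 = 1.687; τ_4 = 49.3/1.687 = 29.23 years.
Total: 10.01 + 39.42 + 19.30 + 29.23 years.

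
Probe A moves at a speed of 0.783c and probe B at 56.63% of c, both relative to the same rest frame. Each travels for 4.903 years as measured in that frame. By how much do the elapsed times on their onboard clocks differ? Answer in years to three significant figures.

A: γ = 1/√(1 − 0.783²) = 1/√0.3869 = 1.608; τ_A = 4.903/1.608 = 3.050 years.
B: β = 0.5663; γ = 1/√(1 − 0.5663²) = 1/√0.6793 = 1.213; τ_B = 4.903/1.213 = 4.041 years.

|τ_A − τ_B| = 0.991 years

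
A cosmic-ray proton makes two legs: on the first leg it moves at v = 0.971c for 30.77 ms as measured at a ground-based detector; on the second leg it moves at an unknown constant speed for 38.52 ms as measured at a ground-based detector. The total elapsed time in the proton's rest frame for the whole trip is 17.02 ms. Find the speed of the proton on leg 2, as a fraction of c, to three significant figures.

Leg 1: γ = 1/√(1 − 0.971²) = 1/√0.05716 = 4.183; τ_1 = 30.77/4.183 = 7.356 ms.
Leg 2: speed unknown; τ_2 = 38.52/γ_2.
Total proper time: 7.356 + τ_2 = 17.02, so τ_2 = 17.02 − 7.356 = 9.664 ms.
γ_2 = 38.52/9.664 = 3.986; β = √(1 − 1/γ²) = √0.9371.

β = 0.968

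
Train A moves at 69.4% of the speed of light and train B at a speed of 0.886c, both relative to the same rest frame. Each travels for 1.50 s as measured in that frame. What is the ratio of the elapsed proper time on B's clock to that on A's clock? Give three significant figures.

τ_B/τ_A = 0.644

A: β = 0.694; γ = 1/√(1 − 0.694²) = 1/√0.5184 = 1.389. B: γ = 1/√(1 − 0.886²) = 1/√0.2150 = 2.157.
τ_A/τ_B = γ_B/γ_A = 2.157/1.389 = 1.553, so τ_B/τ_A = 0.6440.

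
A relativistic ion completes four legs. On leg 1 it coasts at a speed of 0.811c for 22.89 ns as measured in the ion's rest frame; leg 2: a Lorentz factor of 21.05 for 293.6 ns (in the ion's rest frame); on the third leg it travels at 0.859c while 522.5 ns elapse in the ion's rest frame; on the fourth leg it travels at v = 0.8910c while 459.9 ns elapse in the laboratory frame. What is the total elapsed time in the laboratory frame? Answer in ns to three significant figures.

Leg 1: γ = 1/√(1 − 0.811²) = 1/√0.3423 = 1.709; Δt_1 = 1.709 × 22.89 = 39.13 ns.
Leg 2: γ = 21.05; Δt_2 = 21.05 × 293.6 = 6180 ns.
Leg 3: γ = 1/√(1 − 0.859²) = 1/√0.2621 = 1.953; Δt_3 = 1.953 × 522.5 = 1021 ns.
Leg 4: 459.9 ns is already measured in the laboratory frame.
Total: 39.13 + 6180 + 1021 + 459.9 ns.

Δt = 7700 ns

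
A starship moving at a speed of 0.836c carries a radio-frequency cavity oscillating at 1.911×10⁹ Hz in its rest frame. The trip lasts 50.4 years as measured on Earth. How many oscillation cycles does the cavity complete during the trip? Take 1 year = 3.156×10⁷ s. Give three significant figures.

γ = 1/√(1 − 0.836²) = 1/√0.3011 = 1.822
The oscillator's own cycle count is N = f × τ where τ is the proper time on the ship. τ = Δt/γ = 50.4/1.822 = 27.66 years = 8.728×10⁸ s.
N = 1.911×10⁹ × 8.728×10⁸ = 1.668×10¹⁸.

N = 1.67×10¹⁸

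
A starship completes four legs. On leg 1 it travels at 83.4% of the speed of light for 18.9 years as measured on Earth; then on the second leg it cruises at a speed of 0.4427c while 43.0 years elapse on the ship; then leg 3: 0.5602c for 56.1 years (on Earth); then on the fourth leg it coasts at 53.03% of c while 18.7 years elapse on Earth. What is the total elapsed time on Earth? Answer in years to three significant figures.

Δt = 142 years

Leg 1: 18.9 years is already measured on Earth.
Leg 2: γ = 1/√(1 − 0.4427²) = 1/√0.8040 = 1.115; Δt_2 = 1.115 × 43.0 = 47.96 years.
Leg 3: 56.1 years is already measured on Earth.
Leg 4: 18.7 years is already measured on Earth.
Total: 18.90 + 47.96 + 56.10 + 18.70 years.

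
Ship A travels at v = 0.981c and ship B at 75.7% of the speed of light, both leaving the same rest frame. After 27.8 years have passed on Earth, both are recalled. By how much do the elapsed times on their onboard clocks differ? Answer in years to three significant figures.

A: γ = 1/√(1 − 0.981²) = 1/√0.03764 = 5.154; τ_A = 27.8/5.154 = 5.393 years.
B: β = 0.757; γ = 1/√(1 − 0.757²) = 1/√0.4270 = 1.530; τ_B = 27.8/1.530 = 18.16 years.

|τ_A − τ_B| = 12.8 years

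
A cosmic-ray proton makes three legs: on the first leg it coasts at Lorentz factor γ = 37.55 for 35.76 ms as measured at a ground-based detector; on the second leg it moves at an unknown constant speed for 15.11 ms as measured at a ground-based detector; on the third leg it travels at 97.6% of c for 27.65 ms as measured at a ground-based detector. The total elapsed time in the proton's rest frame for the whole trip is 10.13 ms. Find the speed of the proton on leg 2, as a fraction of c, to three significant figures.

β = 0.978

Leg 1: γ = 37.55; τ_1 = 35.76/37.55 = 0.9523 ms.
Leg 2: speed unknown; τ_2 = 15.11/γ_2.
Leg 3: β = 0.976; γ = 1/√(1 − 0.976²) = 1/√0.04742 = 4.592; τ_3 = 27.65/4.592 = 6.021 ms.
Total proper time: 0.9523 + τ_2 + 6.021 = 10.13, so τ_2 = 10.13 − 6.974 = 3.156 ms.
γ_2 = 15.11/3.156 = 4.787; β = √(1 − 1/γ²) = √0.9564.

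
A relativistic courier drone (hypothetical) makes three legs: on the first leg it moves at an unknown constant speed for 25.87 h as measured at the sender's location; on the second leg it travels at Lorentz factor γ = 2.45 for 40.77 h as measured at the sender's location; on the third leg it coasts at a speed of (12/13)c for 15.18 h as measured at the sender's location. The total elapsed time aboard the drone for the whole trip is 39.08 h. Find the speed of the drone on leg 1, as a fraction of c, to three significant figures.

Leg 1: speed unknown; τ_1 = 25.87/γ_1.
Leg 2: γ = 2.45; τ_2 = 40.77/2.450 = 16.64 h.
Leg 3: γ = 1/√(1 − (12/13)²) = 13/5 = 2.600; τ_3 = 15.18/2.600 = 5.838 h.
Total proper time: τ_1 + 16.64 + 5.838 = 39.08, so τ_1 = 39.08 − 22.48 = 16.60 h.
γ_1 = 25.87/16.60 = 1.558; β = √(1 − 1/γ²) = √0.5882.

β = 0.767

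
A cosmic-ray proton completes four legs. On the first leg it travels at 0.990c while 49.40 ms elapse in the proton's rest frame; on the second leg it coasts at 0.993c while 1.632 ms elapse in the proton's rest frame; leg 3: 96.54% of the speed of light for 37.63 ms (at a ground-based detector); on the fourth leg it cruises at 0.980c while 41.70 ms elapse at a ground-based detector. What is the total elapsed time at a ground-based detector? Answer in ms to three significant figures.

Leg 1: γ = 1/√(1 − 0.990²) = 1/√0.01990 = 7.089; Δt_1 = 7.089 × 49.40 = 350.2 ms.
Leg 2: γ = 1/√(1 − 0.993²) = 1/√0.01395 = 8.466; Δt_2 = 8.466 × 1.632 = 13.82 ms.
Leg 3: 37.63 ms is already measured at a ground-based detector.
Leg 4: 41.70 ms is already measured at a ground-based detector.
Total: 350.2 + 13.82 + 37.63 + 41.70 ms.

Δt = 443 ms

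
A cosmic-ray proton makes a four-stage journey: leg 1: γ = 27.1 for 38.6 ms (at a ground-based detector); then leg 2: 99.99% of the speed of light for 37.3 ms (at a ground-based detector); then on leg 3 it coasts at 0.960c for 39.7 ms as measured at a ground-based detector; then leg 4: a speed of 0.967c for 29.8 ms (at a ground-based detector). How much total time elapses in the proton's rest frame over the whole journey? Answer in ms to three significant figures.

Leg 1: γ = 27.1; τ_1 = 38.6/27.10 = 1.424 ms.
Leg 2: β = 0.9999; γ = 1/√(1 − 0.9999²) = 1/√2.000×10⁻⁴ = 70.71; τ_2 = 37.3/70.71 = 0.5275 ms.
Leg 3: γ = 1/√(1 − 0.960²) = 25/7 ≈ 3.571; τ_3 = 39.7/3.571 = 11.12 ms.
Leg 4: γ = 1/√(1 − 0.967²) = 1/√0.06491 = 3.925; τ_4 = 29.8/3.925 = 7.592 ms.
Total: 1.424 + 0.5275 + 11.12 + 7.592 ms.

τ = 20.7 ms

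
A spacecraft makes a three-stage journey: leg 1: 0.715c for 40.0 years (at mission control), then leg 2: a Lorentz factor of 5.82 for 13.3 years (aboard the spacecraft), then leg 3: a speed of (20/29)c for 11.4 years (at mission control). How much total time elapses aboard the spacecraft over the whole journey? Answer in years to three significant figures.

τ = 49.5 years

Leg 1: γ = 1/√(1 − 0.715²) = 1/√0.4888 = 1.430; τ_1 = 40.0/1.430 = 27.96 years.
Leg 2: 13.3 years is already measured aboard the spacecraft.
Leg 3: γ = 1/√(1 − (20/29)²) = 29/21 ≈ 1.381; τ_3 = 11.4/1.381 = 8.255 years.
Total: 27.96 + 13.30 + 8.255 years.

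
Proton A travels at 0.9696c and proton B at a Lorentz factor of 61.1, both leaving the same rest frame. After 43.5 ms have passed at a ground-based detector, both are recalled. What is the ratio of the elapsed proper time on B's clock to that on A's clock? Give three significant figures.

τ_B/τ_A = 0.0669

A: γ = 1/√(1 − 0.9696²) = 1/√0.05988 = 4.087. B: γ = 61.1.
τ_A/τ_B = γ_B/γ_A = 61.10/4.087 = 14.95, so τ_B/τ_A = 0.06689.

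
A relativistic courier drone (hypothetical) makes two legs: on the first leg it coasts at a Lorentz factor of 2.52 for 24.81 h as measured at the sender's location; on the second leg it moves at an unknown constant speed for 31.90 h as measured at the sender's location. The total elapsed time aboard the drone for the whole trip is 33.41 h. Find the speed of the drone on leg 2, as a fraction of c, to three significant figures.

Leg 1: γ = 2.52; τ_1 = 24.81/2.520 = 9.845 h.
Leg 2: speed unknown; τ_2 = 31.90/γ_2.
Total proper time: 9.845 + τ_2 = 33.41, so τ_2 = 33.41 − 9.845 = 23.56 h.
γ_2 = 31.90/23.56 = 1.354; β = √(1 − 1/γ²) = √0.4543.

β = 0.674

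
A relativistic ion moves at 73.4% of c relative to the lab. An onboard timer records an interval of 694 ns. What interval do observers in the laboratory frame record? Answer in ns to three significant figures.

Δt = 1020 ns

β = 0.734; γ = 1/√(1 − 0.734²) = 1/√0.4612 = 1.472
The interval measured in the ion's rest frame is the proper time (both events occur at the same place in that frame); the lab-frame interval is Δt = γτ = 1.472 × 694 ns.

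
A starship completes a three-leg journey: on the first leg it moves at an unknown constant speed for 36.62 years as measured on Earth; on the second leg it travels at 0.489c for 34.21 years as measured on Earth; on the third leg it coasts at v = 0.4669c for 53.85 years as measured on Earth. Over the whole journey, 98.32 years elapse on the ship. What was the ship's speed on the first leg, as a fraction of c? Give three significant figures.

Leg 1: speed unknown; τ_1 = 36.62/γ_1.
Leg 2: γ = 1/√(1 − 0.489²) = 1/√0.7609 = 1.146; τ_2 = 34.21/1.146 = 29.84 years.
Leg 3: γ = 1/√(1 − 0.4669²) = 1/√0.7820 = 1.131; τ_3 = 53.85/1.131 = 47.62 years.
Total proper time: τ_1 + 29.84 + 47.62 = 98.32, so τ_1 = 98.32 − 77.46 = 20.86 years.
γ_1 = 36.62/20.86 = 1.756; β = √(1 − 1/γ²) = √0.6755.

β = 0.822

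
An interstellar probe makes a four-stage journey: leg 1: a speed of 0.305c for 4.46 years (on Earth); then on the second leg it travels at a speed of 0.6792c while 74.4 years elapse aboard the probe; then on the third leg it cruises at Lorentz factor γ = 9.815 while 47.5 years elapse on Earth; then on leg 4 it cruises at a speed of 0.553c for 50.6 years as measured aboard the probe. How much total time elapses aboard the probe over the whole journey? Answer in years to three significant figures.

τ = 134 years

Leg 1: γ = 1/√(1 − 0.305²) = 1/√0.9070 = 1.050; τ_1 = 4.46/1.050 = 4.247 years.
Leg 2: 74.4 years is already measured aboard the probe.
Leg 3: γ = 9.815; τ_3 = 47.5/9.815 = 4.840 years.
Leg 4: 50.6 years is already measured aboard the probe.
Total: 4.247 + 74.40 + 4.840 + 50.60 years.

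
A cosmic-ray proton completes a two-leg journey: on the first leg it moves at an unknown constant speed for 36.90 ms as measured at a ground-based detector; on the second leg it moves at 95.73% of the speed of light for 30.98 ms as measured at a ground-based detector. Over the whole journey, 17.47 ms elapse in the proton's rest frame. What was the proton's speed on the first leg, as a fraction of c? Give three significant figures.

Leg 1: speed unknown; τ_1 = 36.90/γ_1.
Leg 2: β = 0.9573; γ = 1/√(1 − 0.9573²) = 1/√0.08358 = 3.459; τ_2 = 30.98/3.459 = 8.956 ms.
Total proper time: τ_1 + 8.956 = 17.47, so τ_1 = 17.47 − 8.956 = 8.514 ms.
γ_1 = 36.90/8.514 = 4.334; β = √(1 − 1/γ²) = √0.9468.

β = 0.973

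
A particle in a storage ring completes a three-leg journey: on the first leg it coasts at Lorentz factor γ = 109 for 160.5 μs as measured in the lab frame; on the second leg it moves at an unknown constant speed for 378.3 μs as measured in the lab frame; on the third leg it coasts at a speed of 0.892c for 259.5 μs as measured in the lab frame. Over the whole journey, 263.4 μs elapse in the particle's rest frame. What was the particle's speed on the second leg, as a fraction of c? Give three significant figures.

Leg 1: γ = 109; τ_1 = 160.5/109.0 = 1.472 μs.
Leg 2: speed unknown; τ_2 = 378.3/γ_2.
Leg 3: γ = 1/√(1 − 0.892²) = 1/√0.2043 = 2.212; τ_3 = 259.5/2.212 = 117.3 μs.
Total proper time: 1.472 + τ_2 + 117.3 = 263.4, so τ_2 = 263.4 − 118.8 = 144.6 μs.
γ_2 = 378.3/144.6 = 2.616; β = √(1 − 1/γ²) = √0.8538.

β = 0.924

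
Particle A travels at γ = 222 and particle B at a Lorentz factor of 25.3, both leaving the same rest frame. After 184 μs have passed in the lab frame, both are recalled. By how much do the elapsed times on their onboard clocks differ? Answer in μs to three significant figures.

A: γ = 222; τ_A = 184/222.0 = 0.8288 μs.
B: γ = 25.3; τ_B = 184/25.30 = 7.273 μs.

|τ_A − τ_B| = 6.44 μs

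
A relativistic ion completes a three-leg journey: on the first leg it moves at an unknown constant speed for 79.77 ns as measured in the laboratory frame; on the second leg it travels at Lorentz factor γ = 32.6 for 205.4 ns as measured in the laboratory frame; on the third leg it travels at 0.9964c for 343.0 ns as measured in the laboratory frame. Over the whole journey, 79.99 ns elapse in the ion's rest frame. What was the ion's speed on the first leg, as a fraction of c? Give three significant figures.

β = 0.829

Leg 1: speed unknown; τ_1 = 79.77/γ_1.
Leg 2: γ = 32.6; τ_2 = 205.4/32.60 = 6.301 ns.
Leg 3: γ = 1/√(1 − 0.9964²) = 1/√0.007187 = 11.80; τ_3 = 343.0/11.80 = 29.08 ns.
Total proper time: τ_1 + 6.301 + 29.08 = 79.99, so τ_1 = 79.99 − 35.38 = 44.61 ns.
γ_1 = 79.77/44.61 = 1.788; β = √(1 − 1/γ²) = √0.6872.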